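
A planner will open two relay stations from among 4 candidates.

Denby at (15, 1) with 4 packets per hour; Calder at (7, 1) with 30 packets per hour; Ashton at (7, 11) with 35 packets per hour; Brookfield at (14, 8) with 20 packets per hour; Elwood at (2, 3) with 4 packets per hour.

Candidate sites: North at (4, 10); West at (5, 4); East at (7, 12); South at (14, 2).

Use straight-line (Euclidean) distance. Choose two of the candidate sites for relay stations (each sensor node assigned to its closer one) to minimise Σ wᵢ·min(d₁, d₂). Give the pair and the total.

{West, East}, total 358.8

Evaluate every pair (each demand assigned to the nearer of the two):
  {West, East}: total = 358.8
  {East, South}: total = 414.0
  {North, West}: total = 470.2
  {North, South}: total = 477.6
  {West, South}: total = 501.3
  {North, East}: total = 564.4
Best pair: {West, East} with total 358.8.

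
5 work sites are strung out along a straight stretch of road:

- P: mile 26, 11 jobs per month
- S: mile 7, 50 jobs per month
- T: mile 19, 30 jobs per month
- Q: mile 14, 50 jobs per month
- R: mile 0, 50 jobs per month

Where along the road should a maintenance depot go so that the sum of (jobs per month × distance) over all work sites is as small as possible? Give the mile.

x = 7

For a sum of weighted absolute distances on a line, the optimum is the weighted median (not the mean). Total weight W = 191; half-weight = 95.5.
Sort by position and accumulate weight:
  mile 0 (R, w=50) → cum 50
  mile 7 (S, w=50) → cum 100  ≥ 95.5 → median here
  mile 14 (Q, w=50) → cum 150
  mile 19 (T, w=30) → cum 180
  mile 26 (P, w=11) → cum 191
Optimal location: mile 7.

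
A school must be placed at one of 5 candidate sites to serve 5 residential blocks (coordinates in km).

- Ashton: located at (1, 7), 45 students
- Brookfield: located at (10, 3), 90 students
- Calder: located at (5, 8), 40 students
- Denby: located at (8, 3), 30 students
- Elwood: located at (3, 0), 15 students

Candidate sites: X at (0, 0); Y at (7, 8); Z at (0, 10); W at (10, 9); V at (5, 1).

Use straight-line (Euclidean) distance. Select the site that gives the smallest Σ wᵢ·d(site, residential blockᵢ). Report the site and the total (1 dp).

Y, total 1165.6 km

Total weighted distance at each candidate:
  X (0, 0): total = 1936.5
  Y (7, 8): total = 1165.6
  Z (0, 10): total = 1931.8
  W (10, 9): total = 1519.6
  V (5, 1): total = 1230.9
Minimum is at Y with total 1165.6 km.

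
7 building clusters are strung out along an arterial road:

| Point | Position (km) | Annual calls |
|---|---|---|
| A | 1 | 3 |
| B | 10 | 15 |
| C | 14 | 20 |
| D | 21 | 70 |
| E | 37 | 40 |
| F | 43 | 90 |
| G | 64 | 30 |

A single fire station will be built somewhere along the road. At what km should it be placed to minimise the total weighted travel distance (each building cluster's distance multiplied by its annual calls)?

x = 37

For a sum of weighted absolute distances on a line, the optimum is the weighted median (not the mean). Total weight W = 268; half-weight = 134.
Sort by position and accumulate weight:
  km 1 (A, w=3) → cum 3
  km 10 (B, w=15) → cum 18
  km 14 (C, w=20) → cum 38
  km 21 (D, w=70) → cum 108
  km 37 (E, w=40) → cum 148  ≥ 134 → median here
  km 43 (F, w=90) → cum 238
  km 64 (G, w=30) → cum 268
Optimal location: km 37.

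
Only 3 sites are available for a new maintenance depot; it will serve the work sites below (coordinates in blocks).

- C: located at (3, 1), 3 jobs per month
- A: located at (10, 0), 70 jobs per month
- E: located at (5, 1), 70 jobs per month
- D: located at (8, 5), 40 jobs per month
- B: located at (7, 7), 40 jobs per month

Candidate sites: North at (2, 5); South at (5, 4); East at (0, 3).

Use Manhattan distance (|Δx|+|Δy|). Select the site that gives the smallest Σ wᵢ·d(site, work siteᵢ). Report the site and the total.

South, total 1215 blocks

Total weighted distance at each candidate:
  North (2, 5): total = 1935
  South (5, 4): total = 1215
  East (0, 3): total = 2255
Minimum is at South with total 1215 blocks.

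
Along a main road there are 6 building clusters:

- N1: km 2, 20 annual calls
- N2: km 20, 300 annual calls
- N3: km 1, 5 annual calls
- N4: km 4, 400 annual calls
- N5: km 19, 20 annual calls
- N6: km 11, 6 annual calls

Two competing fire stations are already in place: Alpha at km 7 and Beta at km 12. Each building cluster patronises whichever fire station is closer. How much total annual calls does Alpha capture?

425

The indifferent point is the midpoint (7+12)/2 = 9.5; building clusters left of it (closer to Alpha at 7) go to Alpha, those right go to Beta.
  N3 at 1 (w=5) → Alpha
  N1 at 2 (w=20) → Alpha
  N4 at 4 (w=400) → Alpha
  N6 at 11 (w=6) → Beta
  N5 at 19 (w=20) → Beta
  N2 at 20 (w=300) → Beta
Alpha captures 425; Beta captures 326.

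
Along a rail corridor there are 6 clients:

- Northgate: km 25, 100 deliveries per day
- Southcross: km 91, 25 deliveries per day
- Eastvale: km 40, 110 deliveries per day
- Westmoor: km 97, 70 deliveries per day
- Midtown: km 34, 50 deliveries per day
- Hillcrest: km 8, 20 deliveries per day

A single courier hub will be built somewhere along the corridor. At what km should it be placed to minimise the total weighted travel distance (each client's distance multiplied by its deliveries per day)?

x = 40

For a sum of weighted absolute distances on a line, the optimum is the weighted median (not the mean). Total weight W = 375; half-weight = 187.5.
Sort by position and accumulate weight:
  km 8 (Hillcrest, w=20) → cum 20
  km 25 (Northgate, w=100) → cum 120
  km 34 (Midtown, w=50) → cum 170
  km 40 (Eastvale, w=110) → cum 280  ≥ 187.5 → median here
  km 91 (Southcross, w=25) → cum 305
  km 97 (Westmoor, w=70) → cum 375
Optimal location: km 40.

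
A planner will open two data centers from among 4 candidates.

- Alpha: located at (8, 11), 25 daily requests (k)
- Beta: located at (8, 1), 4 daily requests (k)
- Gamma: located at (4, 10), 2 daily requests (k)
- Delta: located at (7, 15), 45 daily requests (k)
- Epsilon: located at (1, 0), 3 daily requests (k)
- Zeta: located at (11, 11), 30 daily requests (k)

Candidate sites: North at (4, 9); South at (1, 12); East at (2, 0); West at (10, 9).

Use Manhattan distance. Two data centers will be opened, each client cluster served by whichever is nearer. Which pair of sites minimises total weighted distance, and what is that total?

{East, West}, total 640

Evaluate every pair (each demand assigned to the nearer of the two):
  {East, West}: total = 640
  {North, West}: total = 673
  {South, West}: total = 681
  {North, East}: total = 858
  {North, South}: total = 911
  {South, East}: total = 976
Best pair: {East, West} with total 640.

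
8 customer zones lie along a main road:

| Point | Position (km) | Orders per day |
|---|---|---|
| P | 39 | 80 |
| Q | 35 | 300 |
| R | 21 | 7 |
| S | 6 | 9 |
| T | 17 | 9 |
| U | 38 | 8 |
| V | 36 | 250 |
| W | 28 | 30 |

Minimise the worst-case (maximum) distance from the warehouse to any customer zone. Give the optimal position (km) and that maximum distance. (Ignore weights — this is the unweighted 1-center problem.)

The 1-center on a line is the midpoint of the two extreme points: leftmost at 6, rightmost at 39.
Optimal location = (6 + 39)/2 = 22.5; maximum distance = (39 − 6)/2 = 16.5.

location 22.5, max distance 16.5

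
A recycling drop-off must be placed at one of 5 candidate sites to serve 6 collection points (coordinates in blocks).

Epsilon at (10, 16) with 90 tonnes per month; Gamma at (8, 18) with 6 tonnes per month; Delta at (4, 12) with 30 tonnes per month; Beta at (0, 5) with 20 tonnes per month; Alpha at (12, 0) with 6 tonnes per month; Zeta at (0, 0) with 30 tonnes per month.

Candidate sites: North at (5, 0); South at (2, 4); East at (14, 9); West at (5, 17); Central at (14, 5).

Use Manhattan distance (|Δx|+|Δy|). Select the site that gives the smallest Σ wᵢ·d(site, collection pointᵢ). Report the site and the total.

West, total 1888 blocks

Total weighted distance at each candidate:
  North (5, 0): total = 2798
  South (2, 4): total = 2544
  East (14, 9): total = 2586
  West (5, 17): total = 1888
  Central (14, 5): total = 2866
Minimum is at West with total 1888 blocks.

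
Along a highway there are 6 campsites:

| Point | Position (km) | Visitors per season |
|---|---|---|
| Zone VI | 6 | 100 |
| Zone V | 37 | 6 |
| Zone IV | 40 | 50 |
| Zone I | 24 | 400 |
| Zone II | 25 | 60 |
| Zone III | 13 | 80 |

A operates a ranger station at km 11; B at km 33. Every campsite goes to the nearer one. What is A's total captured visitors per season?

The indifferent point is the midpoint (11+33)/2 = 22; campsites left of it (closer to A at 11) go to A, those right go to B.
  Zone VI at 6 (w=100) → A
  Zone III at 13 (w=80) → A
  Zone I at 24 (w=400) → B
  Zone II at 25 (w=60) → B
  Zone V at 37 (w=6) → B
  Zone IV at 40 (w=50) → B
A captures 180; B captures 516.

180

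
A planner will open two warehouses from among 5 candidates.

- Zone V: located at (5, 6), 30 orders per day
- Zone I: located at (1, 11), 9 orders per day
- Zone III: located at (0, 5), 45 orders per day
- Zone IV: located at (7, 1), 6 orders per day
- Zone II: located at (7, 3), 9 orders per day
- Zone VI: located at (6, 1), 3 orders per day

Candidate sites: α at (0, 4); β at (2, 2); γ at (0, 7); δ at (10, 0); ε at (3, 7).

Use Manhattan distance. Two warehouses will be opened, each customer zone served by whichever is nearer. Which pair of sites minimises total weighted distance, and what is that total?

{α, ε}, total 348

Evaluate every pair (each demand assigned to the nearer of the two):
  {α, ε}: total = 348
  {γ, ε}: total = 384
  {γ, δ}: total = 408
  {α, δ}: total = 420
  {β, γ}: total = 420
  {α, γ}: total = 429
  {α, β}: total = 432
  {δ, ε}: total = 462
  {β, ε}: total = 474
  {β, δ}: total = 618
Best pair: {α, ε} with total 348.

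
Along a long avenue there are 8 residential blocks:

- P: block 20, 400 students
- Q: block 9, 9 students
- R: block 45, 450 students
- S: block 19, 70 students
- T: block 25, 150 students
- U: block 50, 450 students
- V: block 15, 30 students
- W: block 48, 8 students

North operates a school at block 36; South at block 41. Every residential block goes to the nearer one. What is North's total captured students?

659

The indifferent point is the midpoint (36+41)/2 = 38.5; residential blocks left of it (closer to North at 36) go to North, those right go to South.
  Q at 9 (w=9) → North
  V at 15 (w=30) → North
  S at 19 (w=70) → North
  P at 20 (w=400) → North
  T at 25 (w=150) → North
  R at 45 (w=450) → South
  W at 48 (w=8) → South
  U at 50 (w=450) → South
North captures 659; South captures 908.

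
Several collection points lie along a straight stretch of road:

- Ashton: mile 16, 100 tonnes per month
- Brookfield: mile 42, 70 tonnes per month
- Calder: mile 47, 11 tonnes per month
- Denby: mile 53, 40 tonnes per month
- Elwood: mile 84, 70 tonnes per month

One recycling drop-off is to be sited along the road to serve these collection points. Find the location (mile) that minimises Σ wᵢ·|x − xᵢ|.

x = 42

For a sum of weighted absolute distances on a line, the optimum is the weighted median (not the mean). Total weight W = 291; half-weight = 145.5.
Sort by position and accumulate weight:
  mile 16 (Ashton, w=100) → cum 100
  mile 42 (Brookfield, w=70) → cum 170  ≥ 145.5 → median here
  mile 47 (Calder, w=11) → cum 181
  mile 53 (Denby, w=40) → cum 221
  mile 84 (Elwood, w=70) → cum 291
Optimal location: mile 42.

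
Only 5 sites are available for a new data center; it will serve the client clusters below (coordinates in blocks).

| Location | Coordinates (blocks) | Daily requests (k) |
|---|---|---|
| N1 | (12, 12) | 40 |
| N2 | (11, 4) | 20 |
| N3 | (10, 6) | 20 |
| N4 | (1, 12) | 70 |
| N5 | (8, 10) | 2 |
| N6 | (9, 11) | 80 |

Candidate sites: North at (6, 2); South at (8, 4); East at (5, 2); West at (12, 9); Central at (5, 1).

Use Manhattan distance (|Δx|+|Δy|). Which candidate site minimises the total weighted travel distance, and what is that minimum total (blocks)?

West, total 1730 blocks

Total weighted distance at each candidate:
  North (6, 2): total = 2970
  South (8, 4): total = 2322
  East (5, 2): total = 3062
  West (12, 9): total = 1730
  Central (5, 1): total = 3294
Minimum is at West with total 1730 blocks.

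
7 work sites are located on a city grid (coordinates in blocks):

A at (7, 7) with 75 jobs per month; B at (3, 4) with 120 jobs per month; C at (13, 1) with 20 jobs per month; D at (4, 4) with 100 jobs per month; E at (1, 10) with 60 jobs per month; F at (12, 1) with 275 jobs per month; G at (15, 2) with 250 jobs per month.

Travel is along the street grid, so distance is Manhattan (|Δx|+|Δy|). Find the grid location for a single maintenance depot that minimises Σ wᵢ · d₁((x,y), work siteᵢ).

Manhattan distance separates: Σwᵢ(|x−xᵢ|+|y−yᵢ|) = Σwᵢ|x−xᵢ| + Σwᵢ|y−yᵢ|, so x and y are optimised independently as 1-D weighted medians.
Total weight W = 900; half = 450.
x-coordinate, sorted with cumulative weight:
  x=1 (E, w=60) cum 60
  x=3 (B, w=120) cum 180
  x=4 (D, w=100) cum 280
  x=7 (A, w=75) cum 355
  x=12 (F, w=275) cum 630  ← median
  x=13 (C, w=20) cum 650
  x=15 (G, w=250) cum 900
⇒ x* = 12
y-coordinate, sorted with cumulative weight:
  y=1 (C, w=20) cum 20
  y=1 (F, w=275) cum 295
  y=2 (G, w=250) cum 545  ← median
  y=4 (B, w=120) cum 665
  y=4 (D, w=100) cum 765
  y=7 (A, w=75) cum 840
  y=10 (E, w=60) cum 900
⇒ y* = 2

(12, 2)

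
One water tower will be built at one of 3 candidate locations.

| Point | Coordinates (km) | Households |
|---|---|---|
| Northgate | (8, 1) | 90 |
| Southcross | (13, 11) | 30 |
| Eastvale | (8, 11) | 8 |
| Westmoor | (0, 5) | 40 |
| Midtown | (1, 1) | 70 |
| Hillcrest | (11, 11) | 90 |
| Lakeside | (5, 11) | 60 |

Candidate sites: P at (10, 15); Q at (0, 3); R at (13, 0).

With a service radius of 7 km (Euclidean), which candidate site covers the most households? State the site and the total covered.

Coverage radius r = 7 km; a point is covered iff (Δx)²+(Δy)² ≤ 7² = 49.
  P (10, 15): covers {Southcross, Eastvale, Hillcrest, Lakeside} → 188
  Q (0, 3): covers {Westmoor, Midtown} → 110
  R (13, 0): covers {Northgate} → 90
Maximum coverage at P: 188 households.

P, covering 188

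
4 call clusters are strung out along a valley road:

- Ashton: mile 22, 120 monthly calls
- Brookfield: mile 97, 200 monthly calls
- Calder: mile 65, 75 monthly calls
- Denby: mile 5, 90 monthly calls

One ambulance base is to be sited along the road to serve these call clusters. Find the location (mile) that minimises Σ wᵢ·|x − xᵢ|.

x = 65

For a sum of weighted absolute distances on a line, the optimum is the weighted median (not the mean). Total weight W = 485; half-weight = 242.5.
Sort by position and accumulate weight:
  mile 5 (Denby, w=90) → cum 90
  mile 22 (Ashton, w=120) → cum 210
  mile 65 (Calder, w=75) → cum 285  ≥ 242.5 → median here
  mile 97 (Brookfield, w=200) → cum 485
Optimal location: mile 65.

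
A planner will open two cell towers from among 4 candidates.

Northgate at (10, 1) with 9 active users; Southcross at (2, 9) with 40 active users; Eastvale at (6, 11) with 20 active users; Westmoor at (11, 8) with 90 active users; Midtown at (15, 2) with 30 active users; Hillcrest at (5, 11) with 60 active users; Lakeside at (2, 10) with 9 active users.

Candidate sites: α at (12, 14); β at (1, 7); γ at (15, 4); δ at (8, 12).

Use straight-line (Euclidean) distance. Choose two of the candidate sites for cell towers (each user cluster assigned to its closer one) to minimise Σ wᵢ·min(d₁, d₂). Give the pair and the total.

Evaluate every pair (each demand assigned to the nearer of the two):
  {γ, δ}: total = 1122.2
  {β, γ}: total = 1207.0
  {β, δ}: total = 1265.9
  {α, δ}: total = 1476.5
  {α, β}: total = 1601.3
  {α, γ}: total = 1756.9
Best pair: {γ, δ} with total 1122.2.

{γ, δ}, total 1122.2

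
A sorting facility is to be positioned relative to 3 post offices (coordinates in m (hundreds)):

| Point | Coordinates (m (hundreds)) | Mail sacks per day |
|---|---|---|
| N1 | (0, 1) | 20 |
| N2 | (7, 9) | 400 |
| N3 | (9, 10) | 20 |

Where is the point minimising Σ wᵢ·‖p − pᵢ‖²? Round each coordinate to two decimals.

The minimiser of Σwᵢ‖p−pᵢ‖² is the weighted centroid p* = (Σwᵢpᵢ)/(Σwᵢ).
Σwᵢ = 440.
Σwᵢxᵢ = 20·0 + 400·7 + 20·9 = 2980.
Σwᵢyᵢ = 20·1 + 400·9 + 20·10 = 3820.
x* = 2980/440 = 6.77, y* = 3820/440 = 8.68.

(6.77, 8.68)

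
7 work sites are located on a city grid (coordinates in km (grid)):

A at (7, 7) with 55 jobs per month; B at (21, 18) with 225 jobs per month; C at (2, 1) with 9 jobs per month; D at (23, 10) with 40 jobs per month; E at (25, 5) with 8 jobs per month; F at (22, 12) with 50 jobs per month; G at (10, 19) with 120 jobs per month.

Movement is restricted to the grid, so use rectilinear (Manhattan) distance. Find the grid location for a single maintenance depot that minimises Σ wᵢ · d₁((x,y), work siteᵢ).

Manhattan distance separates: Σwᵢ(|x−xᵢ|+|y−yᵢ|) = Σwᵢ|x−xᵢ| + Σwᵢ|y−yᵢ|, so x and y are optimised independently as 1-D weighted medians.
Total weight W = 507; half = 253.5.
x-coordinate, sorted with cumulative weight:
  x=2 (C, w=9) cum 9
  x=7 (A, w=55) cum 64
  x=10 (G, w=120) cum 184
  x=21 (B, w=225) cum 409  ← median
  x=22 (F, w=50) cum 459
  x=23 (D, w=40) cum 499
  x=25 (E, w=8) cum 507
⇒ x* = 21
y-coordinate, sorted with cumulative weight:
  y=1 (C, w=9) cum 9
  y=5 (E, w=8) cum 17
  y=7 (A, w=55) cum 72
  y=10 (D, w=40) cum 112
  y=12 (F, w=50) cum 162
  y=18 (B, w=225) cum 387  ← median
  y=19 (G, w=120) cum 507
⇒ y* = 18

(21, 18)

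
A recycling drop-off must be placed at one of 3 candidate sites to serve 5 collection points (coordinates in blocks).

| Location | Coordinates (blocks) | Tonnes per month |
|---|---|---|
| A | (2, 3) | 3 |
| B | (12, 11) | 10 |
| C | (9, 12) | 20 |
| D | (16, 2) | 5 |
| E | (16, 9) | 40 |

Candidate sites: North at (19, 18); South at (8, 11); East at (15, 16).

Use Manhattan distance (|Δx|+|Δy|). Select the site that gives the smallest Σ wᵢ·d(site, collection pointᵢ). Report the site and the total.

South, total 607 blocks

Total weighted distance at each candidate:
  North (19, 18): total = 1131
  South (8, 11): total = 607
  East (15, 16): total = 753
Minimum is at South with total 607 blocks.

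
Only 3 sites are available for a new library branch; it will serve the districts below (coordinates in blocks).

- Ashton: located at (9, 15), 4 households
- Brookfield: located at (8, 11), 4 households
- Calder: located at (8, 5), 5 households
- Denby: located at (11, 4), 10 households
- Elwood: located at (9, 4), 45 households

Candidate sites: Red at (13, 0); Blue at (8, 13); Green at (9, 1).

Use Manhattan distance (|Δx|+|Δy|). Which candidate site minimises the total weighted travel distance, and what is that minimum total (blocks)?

Green, total 310 blocks

Total weighted distance at each candidate:
  Red (13, 0): total = 610
  Blue (8, 13): total = 630
  Green (9, 1): total = 310
Minimum is at Green with total 310 blocks.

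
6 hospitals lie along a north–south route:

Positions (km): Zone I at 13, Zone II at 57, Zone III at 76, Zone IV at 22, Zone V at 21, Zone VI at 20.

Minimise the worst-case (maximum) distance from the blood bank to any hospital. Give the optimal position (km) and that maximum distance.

The 1-center on a line is the midpoint of the two extreme points: leftmost at 13, rightmost at 76.
Optimal location = (13 + 76)/2 = 44.5; maximum distance = (76 − 13)/2 = 31.5.

location 44.5, max distance 31.5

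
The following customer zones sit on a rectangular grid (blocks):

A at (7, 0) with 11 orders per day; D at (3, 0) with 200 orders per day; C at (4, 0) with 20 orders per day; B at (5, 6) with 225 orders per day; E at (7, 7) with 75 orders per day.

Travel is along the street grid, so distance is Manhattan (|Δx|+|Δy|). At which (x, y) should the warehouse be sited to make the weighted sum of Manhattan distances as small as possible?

Manhattan distance separates: Σwᵢ(|x−xᵢ|+|y−yᵢ|) = Σwᵢ|x−xᵢ| + Σwᵢ|y−yᵢ|, so x and y are optimised independently as 1-D weighted medians.
Total weight W = 531; half = 265.5.
x-coordinate, sorted with cumulative weight:
  x=3 (D, w=200) cum 200
  x=4 (C, w=20) cum 220
  x=5 (B, w=225) cum 445  ← median
  x=7 (A, w=11) cum 456
  x=7 (E, w=75) cum 531
⇒ x* = 5
y-coordinate, sorted with cumulative weight:
  y=0 (A, w=11) cum 11
  y=0 (D, w=200) cum 211
  y=0 (C, w=20) cum 231
  y=6 (B, w=225) cum 456  ← median
  y=7 (E, w=75) cum 531
⇒ y* = 6

(5, 6)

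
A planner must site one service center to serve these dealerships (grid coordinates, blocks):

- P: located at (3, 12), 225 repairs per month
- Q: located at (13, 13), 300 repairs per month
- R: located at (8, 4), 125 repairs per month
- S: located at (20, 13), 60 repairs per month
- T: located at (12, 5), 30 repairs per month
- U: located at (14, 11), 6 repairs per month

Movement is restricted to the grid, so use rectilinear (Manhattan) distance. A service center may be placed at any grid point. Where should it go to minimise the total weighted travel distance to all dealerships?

Manhattan distance separates: Σwᵢ(|x−xᵢ|+|y−yᵢ|) = Σwᵢ|x−xᵢ| + Σwᵢ|y−yᵢ|, so x and y are optimised independently as 1-D weighted medians.
Total weight W = 746; half = 373.
x-coordinate, sorted with cumulative weight:
  x=3 (P, w=225) cum 225
  x=8 (R, w=125) cum 350
  x=12 (T, w=30) cum 380  ← median
  x=13 (Q, w=300) cum 680
  x=14 (U, w=6) cum 686
  x=20 (S, w=60) cum 746
⇒ x* = 12
y-coordinate, sorted with cumulative weight:
  y=4 (R, w=125) cum 125
  y=5 (T, w=30) cum 155
  y=11 (U, w=6) cum 161
  y=12 (P, w=225) cum 386  ← median
  y=13 (Q, w=300) cum 686
  y=13 (S, w=60) cum 746
⇒ y* = 12

(12, 12)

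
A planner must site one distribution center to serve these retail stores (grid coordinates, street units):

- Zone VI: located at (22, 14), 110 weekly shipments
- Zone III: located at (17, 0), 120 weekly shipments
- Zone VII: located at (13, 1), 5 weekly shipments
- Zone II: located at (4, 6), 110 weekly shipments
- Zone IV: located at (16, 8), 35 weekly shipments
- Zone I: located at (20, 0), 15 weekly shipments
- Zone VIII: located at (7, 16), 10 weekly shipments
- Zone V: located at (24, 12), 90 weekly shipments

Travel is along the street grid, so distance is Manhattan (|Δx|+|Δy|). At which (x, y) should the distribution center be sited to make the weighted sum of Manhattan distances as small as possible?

Manhattan distance separates: Σwᵢ(|x−xᵢ|+|y−yᵢ|) = Σwᵢ|x−xᵢ| + Σwᵢ|y−yᵢ|, so x and y are optimised independently as 1-D weighted medians.
Total weight W = 495; half = 247.5.
x-coordinate, sorted with cumulative weight:
  x=4 (Zone II, w=110) cum 110
  x=7 (Zone VIII, w=10) cum 120
  x=13 (Zone VII, w=5) cum 125
  x=16 (Zone IV, w=35) cum 160
  x=17 (Zone III, w=120) cum 280  ← median
  x=20 (Zone I, w=15) cum 295
  x=22 (Zone VI, w=110) cum 405
  x=24 (Zone V, w=90) cum 495
⇒ x* = 17
y-coordinate, sorted with cumulative weight:
  y=0 (Zone III, w=120) cum 120
  y=0 (Zone I, w=15) cum 135
  y=1 (Zone VII, w=5) cum 140
  y=6 (Zone II, w=110) cum 250  ← median
  y=8 (Zone IV, w=35) cum 285
  y=12 (Zone V, w=90) cum 375
  y=14 (Zone VI, w=110) cum 485
  y=16 (Zone VIII, w=10) cum 495
⇒ y* = 6

(17, 6)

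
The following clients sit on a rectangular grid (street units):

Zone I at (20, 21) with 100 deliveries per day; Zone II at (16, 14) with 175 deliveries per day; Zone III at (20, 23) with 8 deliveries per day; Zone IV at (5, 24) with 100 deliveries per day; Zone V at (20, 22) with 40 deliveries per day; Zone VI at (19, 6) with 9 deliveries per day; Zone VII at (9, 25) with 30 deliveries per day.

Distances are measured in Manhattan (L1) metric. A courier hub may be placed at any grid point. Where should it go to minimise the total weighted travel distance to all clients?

Manhattan distance separates: Σwᵢ(|x−xᵢ|+|y−yᵢ|) = Σwᵢ|x−xᵢ| + Σwᵢ|y−yᵢ|, so x and y are optimised independently as 1-D weighted medians.
Total weight W = 462; half = 231.
x-coordinate, sorted with cumulative weight:
  x=5 (Zone IV, w=100) cum 100
  x=9 (Zone VII, w=30) cum 130
  x=16 (Zone II, w=175) cum 305  ← median
  x=19 (Zone VI, w=9) cum 314
  x=20 (Zone I, w=100) cum 414
  x=20 (Zone III, w=8) cum 422
  x=20 (Zone V, w=40) cum 462
⇒ x* = 16
y-coordinate, sorted with cumulative weight:
  y=6 (Zone VI, w=9) cum 9
  y=14 (Zone II, w=175) cum 184
  y=21 (Zone I, w=100) cum 284  ← median
  y=22 (Zone V, w=40) cum 324
  y=23 (Zone III, w=8) cum 332
  y=24 (Zone IV, w=100) cum 432
  y=25 (Zone VII, w=30) cum 462
⇒ y* = 21

(16, 21)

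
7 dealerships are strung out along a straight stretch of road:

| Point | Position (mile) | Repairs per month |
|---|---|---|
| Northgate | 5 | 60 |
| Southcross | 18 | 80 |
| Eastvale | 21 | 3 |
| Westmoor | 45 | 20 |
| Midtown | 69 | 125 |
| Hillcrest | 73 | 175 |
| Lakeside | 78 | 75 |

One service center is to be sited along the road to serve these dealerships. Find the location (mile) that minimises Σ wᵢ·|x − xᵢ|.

For a sum of weighted absolute distances on a line, the optimum is the weighted median (not the mean). Total weight W = 538; half-weight = 269.
Sort by position and accumulate weight:
  mile 5 (Northgate, w=60) → cum 60
  mile 18 (Southcross, w=80) → cum 140
  mile 21 (Eastvale, w=3) → cum 143
  mile 45 (Westmoor, w=20) → cum 163
  mile 69 (Midtown, w=125) → cum 288  ≥ 269 → median here
  mile 73 (Hillcrest, w=175) → cum 463
  mile 78 (Lakeside, w=75) → cum 538
Optimal location: mile 69.

x = 69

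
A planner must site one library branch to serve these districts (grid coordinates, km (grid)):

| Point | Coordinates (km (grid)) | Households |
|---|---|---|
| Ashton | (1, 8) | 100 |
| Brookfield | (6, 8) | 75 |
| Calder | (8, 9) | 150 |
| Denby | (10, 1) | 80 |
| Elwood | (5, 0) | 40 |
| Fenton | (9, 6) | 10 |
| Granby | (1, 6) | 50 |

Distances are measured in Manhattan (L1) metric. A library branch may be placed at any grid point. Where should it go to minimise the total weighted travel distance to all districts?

Manhattan distance separates: Σwᵢ(|x−xᵢ|+|y−yᵢ|) = Σwᵢ|x−xᵢ| + Σwᵢ|y−yᵢ|, so x and y are optimised independently as 1-D weighted medians.
Total weight W = 505; half = 252.5.
x-coordinate, sorted with cumulative weight:
  x=1 (Ashton, w=100) cum 100
  x=1 (Granby, w=50) cum 150
  x=5 (Elwood, w=40) cum 190
  x=6 (Brookfield, w=75) cum 265  ← median
  x=8 (Calder, w=150) cum 415
  x=9 (Fenton, w=10) cum 425
  x=10 (Denby, w=80) cum 505
⇒ x* = 6
y-coordinate, sorted with cumulative weight:
  y=0 (Elwood, w=40) cum 40
  y=1 (Denby, w=80) cum 120
  y=6 (Fenton, w=10) cum 130
  y=6 (Granby, w=50) cum 180
  y=8 (Ashton, w=100) cum 280  ← median
  y=8 (Brookfield, w=75) cum 355
  y=9 (Calder, w=150) cum 505
⇒ y* = 8

(6, 8)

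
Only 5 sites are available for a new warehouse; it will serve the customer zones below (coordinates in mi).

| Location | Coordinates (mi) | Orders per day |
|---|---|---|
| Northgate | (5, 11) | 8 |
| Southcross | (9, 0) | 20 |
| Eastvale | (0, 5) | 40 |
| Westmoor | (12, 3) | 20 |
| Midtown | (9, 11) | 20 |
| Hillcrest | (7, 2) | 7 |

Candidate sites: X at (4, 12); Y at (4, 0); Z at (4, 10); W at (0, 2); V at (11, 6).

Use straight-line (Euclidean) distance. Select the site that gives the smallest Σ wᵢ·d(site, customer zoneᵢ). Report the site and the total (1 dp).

Total weighted distance at each candidate:
  X (4, 12): total = 1009.7
  Y (4, 0): total = 882.3
  Z (4, 10): total = 865.4
  W (0, 2): total = 931.1
  V (11, 6): total = 841.3
Minimum is at V with total 841.3 mi.

V, total 841.3 mi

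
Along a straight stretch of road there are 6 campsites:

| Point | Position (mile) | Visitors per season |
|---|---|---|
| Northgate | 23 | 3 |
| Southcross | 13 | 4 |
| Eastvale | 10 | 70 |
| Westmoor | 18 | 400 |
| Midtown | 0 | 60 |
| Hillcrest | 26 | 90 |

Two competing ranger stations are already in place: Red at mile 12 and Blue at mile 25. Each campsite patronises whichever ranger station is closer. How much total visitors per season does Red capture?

The indifferent point is the midpoint (12+25)/2 = 18.5; campsites left of it (closer to Red at 12) go to Red, those right go to Blue.
  Midtown at 0 (w=60) → Red
  Eastvale at 10 (w=70) → Red
  Southcross at 13 (w=4) → Red
  Westmoor at 18 (w=400) → Red
  Northgate at 23 (w=3) → Blue
  Hillcrest at 26 (w=90) → Blue
Red captures 534; Blue captures 93.

534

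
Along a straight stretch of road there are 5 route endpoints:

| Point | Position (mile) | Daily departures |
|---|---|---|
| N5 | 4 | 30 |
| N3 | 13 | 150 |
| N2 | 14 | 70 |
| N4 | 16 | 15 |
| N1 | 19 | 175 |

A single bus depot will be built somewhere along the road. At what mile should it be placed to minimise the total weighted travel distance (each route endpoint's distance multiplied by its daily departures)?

x = 14

For a sum of weighted absolute distances on a line, the optimum is the weighted median (not the mean). Total weight W = 440; half-weight = 220.
Sort by position and accumulate weight:
  mile 4 (N5, w=30) → cum 30
  mile 13 (N3, w=150) → cum 180
  mile 14 (N2, w=70) → cum 250  ≥ 220 → median here
  mile 16 (N4, w=15) → cum 265
  mile 19 (N1, w=175) → cum 440
Optimal location: mile 14.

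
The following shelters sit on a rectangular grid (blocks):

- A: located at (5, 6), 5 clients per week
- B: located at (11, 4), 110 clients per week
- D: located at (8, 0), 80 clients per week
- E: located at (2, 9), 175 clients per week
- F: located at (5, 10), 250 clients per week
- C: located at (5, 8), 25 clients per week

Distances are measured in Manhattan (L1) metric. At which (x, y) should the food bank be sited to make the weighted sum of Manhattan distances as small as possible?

(5, 9)

Manhattan distance separates: Σwᵢ(|x−xᵢ|+|y−yᵢ|) = Σwᵢ|x−xᵢ| + Σwᵢ|y−yᵢ|, so x and y are optimised independently as 1-D weighted medians.
Total weight W = 645; half = 322.5.
x-coordinate, sorted with cumulative weight:
  x=2 (E, w=175) cum 175
  x=5 (A, w=5) cum 180
  x=5 (F, w=250) cum 430  ← median
  x=5 (C, w=25) cum 455
  x=8 (D, w=80) cum 535
  x=11 (B, w=110) cum 645
⇒ x* = 5
y-coordinate, sorted with cumulative weight:
  y=0 (D, w=80) cum 80
  y=4 (B, w=110) cum 190
  y=6 (A, w=5) cum 195
  y=8 (C, w=25) cum 220
  y=9 (E, w=175) cum 395  ← median
  y=10 (F, w=250) cum 645
⇒ y* = 9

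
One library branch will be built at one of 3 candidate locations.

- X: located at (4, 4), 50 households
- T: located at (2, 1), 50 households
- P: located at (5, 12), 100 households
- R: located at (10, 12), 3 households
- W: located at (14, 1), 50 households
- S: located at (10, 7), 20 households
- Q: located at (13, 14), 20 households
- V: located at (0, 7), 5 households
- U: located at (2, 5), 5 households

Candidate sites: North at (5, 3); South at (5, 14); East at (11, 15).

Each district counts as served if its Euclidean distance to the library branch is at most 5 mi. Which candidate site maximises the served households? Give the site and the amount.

Coverage radius r = 5 mi; a point is covered iff (Δx)²+(Δy)² ≤ 5² = 25.
  North (5, 3): covers {X, T, U} → 105
  South (5, 14): covers {P} → 100
  East (11, 15): covers {R, Q} → 23
Maximum coverage at North: 105 households.

North, covering 105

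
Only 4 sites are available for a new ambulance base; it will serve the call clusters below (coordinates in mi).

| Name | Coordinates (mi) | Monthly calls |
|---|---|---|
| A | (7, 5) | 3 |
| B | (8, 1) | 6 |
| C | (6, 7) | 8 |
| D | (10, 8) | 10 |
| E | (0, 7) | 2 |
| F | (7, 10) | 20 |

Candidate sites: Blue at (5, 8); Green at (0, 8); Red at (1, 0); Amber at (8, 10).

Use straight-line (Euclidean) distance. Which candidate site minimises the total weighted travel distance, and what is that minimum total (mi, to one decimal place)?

Total weighted distance at each candidate:
  Blue (5, 8): total = 184.6
  Green (0, 8): total = 382.9
  Red (1, 0): total = 502.5
  Amber (8, 10): total = 163.5
Minimum is at Amber with total 163.5 mi.

Amber, total 163.5 mi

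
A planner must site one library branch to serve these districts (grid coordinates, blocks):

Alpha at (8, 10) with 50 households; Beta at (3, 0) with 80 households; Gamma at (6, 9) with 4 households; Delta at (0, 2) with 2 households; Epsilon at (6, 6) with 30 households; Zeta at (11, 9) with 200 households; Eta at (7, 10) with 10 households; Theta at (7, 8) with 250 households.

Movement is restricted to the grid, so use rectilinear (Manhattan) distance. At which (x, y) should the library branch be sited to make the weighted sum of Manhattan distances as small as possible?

Manhattan distance separates: Σwᵢ(|x−xᵢ|+|y−yᵢ|) = Σwᵢ|x−xᵢ| + Σwᵢ|y−yᵢ|, so x and y are optimised independently as 1-D weighted medians.
Total weight W = 626; half = 313.
x-coordinate, sorted with cumulative weight:
  x=0 (Delta, w=2) cum 2
  x=3 (Beta, w=80) cum 82
  x=6 (Gamma, w=4) cum 86
  x=6 (Epsilon, w=30) cum 116
  x=7 (Eta, w=10) cum 126
  x=7 (Theta, w=250) cum 376  ← median
  x=8 (Alpha, w=50) cum 426
  x=11 (Zeta, w=200) cum 626
⇒ x* = 7
y-coordinate, sorted with cumulative weight:
  y=0 (Beta, w=80) cum 80
  y=2 (Delta, w=2) cum 82
  y=6 (Epsilon, w=30) cum 112
  y=8 (Theta, w=250) cum 362  ← median
  y=9 (Gamma, w=4) cum 366
  y=9 (Zeta, w=200) cum 566
  y=10 (Alpha, w=50) cum 616
  y=10 (Eta, w=10) cum 626
⇒ y* = 8

(7, 8)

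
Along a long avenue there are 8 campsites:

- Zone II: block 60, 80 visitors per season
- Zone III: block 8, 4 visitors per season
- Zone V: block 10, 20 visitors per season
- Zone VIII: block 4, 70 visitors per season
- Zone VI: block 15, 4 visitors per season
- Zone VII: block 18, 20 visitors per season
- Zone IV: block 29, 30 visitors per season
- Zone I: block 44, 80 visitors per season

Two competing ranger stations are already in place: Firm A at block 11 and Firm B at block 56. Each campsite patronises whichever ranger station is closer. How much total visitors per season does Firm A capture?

The indifferent point is the midpoint (11+56)/2 = 33.5; campsites left of it (closer to Firm A at 11) go to Firm A, those right go to Firm B.
  Zone VIII at 4 (w=70) → Firm A
  Zone III at 8 (w=4) → Firm A
  Zone V at 10 (w=20) → Firm A
  Zone VI at 15 (w=4) → Firm A
  Zone VII at 18 (w=20) → Firm A
  Zone IV at 29 (w=30) → Firm A
  Zone I at 44 (w=80) → Firm B
  Zone II at 60 (w=80) → Firm B
Firm A captures 148; Firm B captures 160.

148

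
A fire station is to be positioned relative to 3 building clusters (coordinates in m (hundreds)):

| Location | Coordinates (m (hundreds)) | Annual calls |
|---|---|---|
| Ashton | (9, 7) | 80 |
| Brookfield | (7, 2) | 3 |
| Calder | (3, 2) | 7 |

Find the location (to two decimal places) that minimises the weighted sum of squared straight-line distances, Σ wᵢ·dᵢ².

(8.47, 6.44)

The minimiser of Σwᵢ‖p−pᵢ‖² is the weighted centroid p* = (Σwᵢpᵢ)/(Σwᵢ).
Σwᵢ = 90.
Σwᵢxᵢ = 80·9 + 3·7 + 7·3 = 762.
Σwᵢyᵢ = 80·7 + 3·2 + 7·2 = 580.
x* = 762/90 = 8.47, y* = 580/90 = 6.44.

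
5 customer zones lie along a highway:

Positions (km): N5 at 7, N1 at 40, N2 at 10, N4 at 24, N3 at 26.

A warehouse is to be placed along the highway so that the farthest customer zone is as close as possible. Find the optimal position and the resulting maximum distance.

location 23.5, max distance 16.5

The 1-center on a line is the midpoint of the two extreme points: leftmost at 7, rightmost at 40.
Optimal location = (7 + 40)/2 = 23.5; maximum distance = (40 − 7)/2 = 16.5.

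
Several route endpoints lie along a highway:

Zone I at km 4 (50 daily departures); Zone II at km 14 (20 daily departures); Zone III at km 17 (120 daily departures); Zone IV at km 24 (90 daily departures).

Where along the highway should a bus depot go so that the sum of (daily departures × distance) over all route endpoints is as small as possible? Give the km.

For a sum of weighted absolute distances on a line, the optimum is the weighted median (not the mean). Total weight W = 280; half-weight = 140.
Sort by position and accumulate weight:
  km 4 (Zone I, w=50) → cum 50
  km 14 (Zone II, w=20) → cum 70
  km 17 (Zone III, w=120) → cum 190  ≥ 140 → median here
  km 24 (Zone IV, w=90) → cum 280
Optimal location: km 17.

x = 17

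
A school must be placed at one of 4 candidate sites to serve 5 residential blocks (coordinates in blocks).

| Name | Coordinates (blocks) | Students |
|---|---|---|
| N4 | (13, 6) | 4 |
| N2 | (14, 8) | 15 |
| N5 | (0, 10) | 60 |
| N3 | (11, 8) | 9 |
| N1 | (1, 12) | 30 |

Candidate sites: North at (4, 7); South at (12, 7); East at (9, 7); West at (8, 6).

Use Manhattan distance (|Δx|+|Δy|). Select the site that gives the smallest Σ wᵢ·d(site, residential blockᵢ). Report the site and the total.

Total weighted distance at each candidate:
  North (4, 7): total = 937
  South (12, 7): total = 1451
  East (9, 7): total = 1247
  West (8, 6): total = 1295
Minimum is at North with total 937 blocks.

North, total 937 blocks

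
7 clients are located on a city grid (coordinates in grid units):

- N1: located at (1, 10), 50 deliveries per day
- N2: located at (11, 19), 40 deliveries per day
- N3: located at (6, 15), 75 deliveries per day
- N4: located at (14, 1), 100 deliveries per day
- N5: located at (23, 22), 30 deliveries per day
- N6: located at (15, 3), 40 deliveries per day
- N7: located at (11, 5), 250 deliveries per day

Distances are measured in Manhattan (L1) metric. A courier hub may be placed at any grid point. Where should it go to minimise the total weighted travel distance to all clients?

(11, 5)

Manhattan distance separates: Σwᵢ(|x−xᵢ|+|y−yᵢ|) = Σwᵢ|x−xᵢ| + Σwᵢ|y−yᵢ|, so x and y are optimised independently as 1-D weighted medians.
Total weight W = 585; half = 292.5.
x-coordinate, sorted with cumulative weight:
  x=1 (N1, w=50) cum 50
  x=6 (N3, w=75) cum 125
  x=11 (N2, w=40) cum 165
  x=11 (N7, w=250) cum 415  ← median
  x=14 (N4, w=100) cum 515
  x=15 (N6, w=40) cum 555
  x=23 (N5, w=30) cum 585
⇒ x* = 11
y-coordinate, sorted with cumulative weight:
  y=1 (N4, w=100) cum 100
  y=3 (N6, w=40) cum 140
  y=5 (N7, w=250) cum 390  ← median
  y=10 (N1, w=50) cum 440
  y=15 (N3, w=75) cum 515
  y=19 (N2, w=40) cum 555
  y=22 (N5, w=30) cum 585
⇒ y* = 5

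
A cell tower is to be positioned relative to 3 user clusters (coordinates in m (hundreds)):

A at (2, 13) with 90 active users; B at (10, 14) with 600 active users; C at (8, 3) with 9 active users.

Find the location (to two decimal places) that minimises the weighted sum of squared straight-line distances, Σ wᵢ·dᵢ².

The minimiser of Σwᵢ‖p−pᵢ‖² is the weighted centroid p* = (Σwᵢpᵢ)/(Σwᵢ).
Σwᵢ = 699.
Σwᵢxᵢ = 90·2 + 600·10 + 9·8 = 6252.
Σwᵢyᵢ = 90·13 + 600·14 + 9·3 = 9597.
x* = 6252/699 = 8.94, y* = 9597/699 = 13.73.

(8.94, 13.73)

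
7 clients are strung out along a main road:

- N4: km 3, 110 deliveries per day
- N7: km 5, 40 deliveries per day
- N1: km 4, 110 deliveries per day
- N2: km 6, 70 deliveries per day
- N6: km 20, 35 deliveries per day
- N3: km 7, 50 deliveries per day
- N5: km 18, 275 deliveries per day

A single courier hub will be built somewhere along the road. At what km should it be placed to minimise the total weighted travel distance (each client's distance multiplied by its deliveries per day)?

For a sum of weighted absolute distances on a line, the optimum is the weighted median (not the mean). Total weight W = 690; half-weight = 345.
Sort by position and accumulate weight:
  km 3 (N4, w=110) → cum 110
  km 4 (N1, w=110) → cum 220
  km 5 (N7, w=40) → cum 260
  km 6 (N2, w=70) → cum 330
  km 7 (N3, w=50) → cum 380  ≥ 345 → median here
  km 18 (N5, w=275) → cum 655
  km 20 (N6, w=35) → cum 690
Optimal location: km 7.

x = 7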